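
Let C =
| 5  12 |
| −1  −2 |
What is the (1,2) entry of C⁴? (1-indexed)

180

tr C = 3 and det C = 2, so the characteristic polynomial is λ² − (3)λ + (2) with roots 2 and 1.
Eigenvectors give P = [[4, −3], [−1, 1]] with P⁻¹ = [[1, 3], [1, 4]], and C = P·diag(2, 1)·P⁻¹.
Then C⁴ = P·diag(16, 1)·P⁻¹ = [[64, −3], [−16, 1]] · [[1, 3], [1, 4]] = [[61, 180], [−15, −44]].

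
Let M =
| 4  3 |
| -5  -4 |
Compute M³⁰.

M² = I (check: tr M = 0 and det M = -1), so M³⁰ = I since 30 is even.

[[1, 0], [0, 1]]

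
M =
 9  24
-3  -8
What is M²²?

M² = M (a projection; rank 1, trace 1), so M²² = M.

[[9, 24], [-3, -8]]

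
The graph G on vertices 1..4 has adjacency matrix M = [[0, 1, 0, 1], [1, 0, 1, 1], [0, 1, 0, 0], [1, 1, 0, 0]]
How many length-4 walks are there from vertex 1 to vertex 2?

6

The number of length-4 walks from vertex 1 to vertex 2 is entry (1,2) of M⁴, where M is the adjacency matrix.
M² = [[2, 1, 1, 1], [1, 3, 0, 1], [1, 0, 1, 1], [1, 1, 1, 2]]
M³ = [[2, 4, 1, 3], [4, 2, 3, 4], [1, 3, 0, 1], [3, 4, 1, 2]]
M⁴ = [[7, 6, 4, 6], [6, 11, 2, 6], [4, 2, 3, 4], [6, 6, 4, 7]]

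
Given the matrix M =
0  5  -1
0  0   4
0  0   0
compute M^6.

M is strictly triangular, hence nilpotent: M^3 = 0, so M^6 = 0.

[[0, 0, 0], [0, 0, 0], [0, 0, 0]]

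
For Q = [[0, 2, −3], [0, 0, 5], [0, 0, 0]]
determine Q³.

[[0, 0, 0], [0, 0, 0], [0, 0, 0]]

Q is strictly triangular, hence nilpotent: Q³ = 0, so Q³ = 0.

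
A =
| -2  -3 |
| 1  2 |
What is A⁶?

A² = I (check: tr A = 0 and det A = -1), so A⁶ = I since 6 is even.

[[1, 0], [0, 1]]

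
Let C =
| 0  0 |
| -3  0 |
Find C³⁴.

[[0, 0], [0, 0]]

C is strictly triangular, hence nilpotent: C² = 0, so C³⁴ = 0.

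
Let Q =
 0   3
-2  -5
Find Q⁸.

tr Q = -5 and det Q = 6, so the characteristic polynomial is λ² − (-5)λ + (6) with roots -3 and -2.
Eigenvectors give P = [[1, -3], [-1, 2]] with P⁻¹ = [[-2, -3], [-1, -1]], and Q = P·diag(-3, -2)·P⁻¹.
Then Q⁸ = P·diag(6561, 256)·P⁻¹ = [[6561, -768], [-6561, 512]] · [[-2, -3], [-1, -1]] = [[-12354, -18915], [12610, 19171]].

[[-12354, -18915], [12610, 19171]]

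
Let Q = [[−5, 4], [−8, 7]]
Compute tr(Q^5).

242

tr Q = 2 and det Q = −3, so the characteristic polynomial is λ² − (2)λ + (−3) with roots −1 and 3.
Eigenvectors give P = [[1, −1], [1, −2]] with P⁻¹ = [[2, −1], [1, −1]], and Q = P·diag(−1, 3)·P⁻¹.
Then Q^5 = P·diag(−1, 243)·P⁻¹ = [[−1, −243], [−1, −486]] · [[2, −1], [1, −1]] = [[−245, 244], [−488, 487]].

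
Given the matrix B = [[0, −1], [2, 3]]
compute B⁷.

tr B = 3 and det B = 2, so the characteristic polynomial is λ² − (3)λ + (2) with roots 2 and 1.
Eigenvectors give P = [[−1, −1], [2, 1]] with P⁻¹ = [[1, 1], [−2, −1]], and B = P·diag(2, 1)·P⁻¹.
Then B⁷ = P·diag(128, 1)·P⁻¹ = [[−128, −1], [256, 1]] · [[1, 1], [−2, −1]] = [[−126, −127], [254, 255]].

[[−126, −127], [254, 255]]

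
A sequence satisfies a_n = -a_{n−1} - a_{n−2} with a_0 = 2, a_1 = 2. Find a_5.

With companion matrix B = [[-1, -1], [1, 0]], [a_n, a_{n−1}]ᵀ = B·[a_{n−1}, a_{n−2}]ᵀ, so [a_5, a_4]ᵀ = B^4·[a_1, a_0]ᵀ.
B^4 = [[-1, -1], [1, 0]], giving [a_5, a_4]ᵀ = [[-4], [2]].

-4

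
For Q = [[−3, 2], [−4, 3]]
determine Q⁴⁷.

Q² = I (check: tr Q = 0 and det Q = −1), so Q⁴⁷ = Q since 47 is odd.

[[−3, 2], [−4, 3]]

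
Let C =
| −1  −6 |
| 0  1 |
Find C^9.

[[−1, −6], [0, 1]]

C² = I (check: tr C = 0 and det C = −1), so C^9 = C since 9 is odd.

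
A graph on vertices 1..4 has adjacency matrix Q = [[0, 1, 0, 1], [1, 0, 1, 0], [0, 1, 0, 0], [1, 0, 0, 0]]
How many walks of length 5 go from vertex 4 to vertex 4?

The number of length-5 walks from vertex 4 to vertex 4 is entry (4,4) of Q⁵, where Q is the adjacency matrix.
Q² = [[2, 0, 1, 0], [0, 2, 0, 1], [1, 0, 1, 0], [0, 1, 0, 1]]
Q³ = [[0, 3, 0, 2], [3, 0, 2, 0], [0, 2, 0, 1], [2, 0, 1, 0]]
Q⁴ = [[5, 0, 3, 0], [0, 5, 0, 3], [3, 0, 2, 0], [0, 3, 0, 2]]
Q⁵ = [[0, 8, 0, 5], [8, 0, 5, 0], [0, 5, 0, 3], [5, 0, 3, 0]]

0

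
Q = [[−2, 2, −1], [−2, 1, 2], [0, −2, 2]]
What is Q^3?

Q^2 = [[0, 0, 4], [2, −7, 8], [4, −6, 0]]
Q^3 = [[0, −8, 8], [10, −19, 0], [4, 2, −16]]

[[0, −8, 8], [10, −19, 0], [4, 2, −16]]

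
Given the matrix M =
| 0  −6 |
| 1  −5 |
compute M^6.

[[−1266, 3990], [−665, 2059]]

tr M = −5 and det M = 6, so the characteristic polynomial is λ² − (−5)λ + (6) with roots −2 and −3.
Eigenvectors give P = [[3, 2], [1, 1]] with P⁻¹ = [[1, −2], [−1, 3]], and M = P·diag(−2, −3)·P⁻¹.
Then M^6 = P·diag(64, 729)·P⁻¹ = [[192, 1458], [64, 729]] · [[1, −2], [−1, 3]] = [[−1266, 3990], [−665, 2059]].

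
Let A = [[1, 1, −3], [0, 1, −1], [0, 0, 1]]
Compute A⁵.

A = I + N where N = [[0, 1, −3], [0, 0, −1], [0, 0, 0]] is strictly upper-triangular, so N³ = 0.
(I + N)⁵ = I + 5·N + 10·N² = [[1, 5, −25], [0, 1, −5], [0, 0, 1]].

[[1, 5, −25], [0, 1, −5], [0, 0, 1]]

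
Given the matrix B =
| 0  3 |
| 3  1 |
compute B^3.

B^2 = [[9, 3], [3, 10]]
B^3 = [[9, 30], [30, 19]]

[[9, 30], [30, 19]]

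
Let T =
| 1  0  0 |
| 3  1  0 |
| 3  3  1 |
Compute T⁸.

[[1, 0, 0], [24, 1, 0], [276, 24, 1]]

T = I + N where N = [[0, 0, 0], [3, 0, 0], [3, 3, 0]] is strictly lower-triangular, so N³ = 0.
(I + N)⁸ = I + 8·N + 28·N² = [[1, 0, 0], [24, 1, 0], [276, 24, 1]].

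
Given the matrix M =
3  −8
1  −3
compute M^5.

M² = I (check: tr M = 0 and det M = −1), so M^5 = M since 5 is odd.

[[3, −8], [1, −3]]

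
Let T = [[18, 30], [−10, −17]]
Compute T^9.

tr T = 1 and det T = −6, so the characteristic polynomial is λ² − (1)λ + (−6) with roots 3 and −2.
Eigenvectors give P = [[2, 3], [−1, −2]] with P⁻¹ = [[2, 3], [−1, −2]], and T = P·diag(3, −2)·P⁻¹.
Then T^9 = P·diag(19683, −512)·P⁻¹ = [[39366, −1536], [−19683, 1024]] · [[2, 3], [−1, −2]] = [[80268, 121170], [−40390, −61097]].

[[80268, 121170], [−40390, −61097]]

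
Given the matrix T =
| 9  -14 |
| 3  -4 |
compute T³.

[[141, -266], [57, -106]]

tr T = 5 and det T = 6, so the characteristic polynomial is λ² − (5)λ + (6) with roots 2 and 3.
Eigenvectors give P = [[2, 7], [1, 3]] with P⁻¹ = [[-3, 7], [1, -2]], and T = P·diag(2, 3)·P⁻¹.
Then T³ = P·diag(8, 27)·P⁻¹ = [[16, 189], [8, 81]] · [[-3, 7], [1, -2]] = [[141, -266], [57, -106]].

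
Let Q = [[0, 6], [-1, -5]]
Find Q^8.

[[-12354, -37830], [6305, 19171]]

tr Q = -5 and det Q = 6, so the characteristic polynomial is λ² − (-5)λ + (6) with roots -2 and -3.
Eigenvectors give P = [[3, 2], [-1, -1]] with P⁻¹ = [[1, 2], [-1, -3]], and Q = P·diag(-2, -3)·P⁻¹.
Then Q^8 = P·diag(256, 6561)·P⁻¹ = [[768, 13122], [-256, -6561]] · [[1, 2], [-1, -3]] = [[-12354, -37830], [6305, 19171]].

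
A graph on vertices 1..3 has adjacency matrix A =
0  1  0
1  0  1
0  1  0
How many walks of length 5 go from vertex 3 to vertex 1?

The number of length-5 walks from vertex 3 to vertex 1 is entry (3,1) of A⁵, where A is the adjacency matrix.
A² = [[1, 0, 1], [0, 2, 0], [1, 0, 1]]
A³ = [[0, 2, 0], [2, 0, 2], [0, 2, 0]]
A⁴ = [[2, 0, 2], [0, 4, 0], [2, 0, 2]]
A⁵ = [[0, 4, 0], [4, 0, 4], [0, 4, 0]]

0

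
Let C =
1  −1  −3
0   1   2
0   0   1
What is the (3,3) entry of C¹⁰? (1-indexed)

1

C = I + N where N = [[0, −1, −3], [0, 0, 2], [0, 0, 0]] is strictly upper-triangular, so N³ = 0.
(I + N)¹⁰ = I + 10·N + 45·N² = [[1, −10, −120], [0, 1, 20], [0, 0, 1]].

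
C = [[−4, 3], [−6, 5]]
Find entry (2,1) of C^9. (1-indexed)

−1026

tr C = 1 and det C = −2, so the characteristic polynomial is λ² − (1)λ + (−2) with roots 2 and −1.
Eigenvectors give P = [[−1, −1], [−2, −1]] with P⁻¹ = [[1, −1], [−2, 1]], and C = P·diag(2, −1)·P⁻¹.
Then C^9 = P·diag(512, −1)·P⁻¹ = [[−512, 1], [−1024, 1]] · [[1, −1], [−2, 1]] = [[−514, 513], [−1026, 1025]].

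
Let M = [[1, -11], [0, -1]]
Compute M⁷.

[[1, -11], [0, -1]]

M² = I (check: tr M = 0 and det M = -1), so M⁷ = M since 7 is odd.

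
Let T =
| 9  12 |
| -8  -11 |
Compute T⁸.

tr T = -2 and det T = -3, so the characteristic polynomial is λ² − (-2)λ + (-3) with roots -3 and 1.
Eigenvectors give P = [[-1, 3], [1, -2]] with P⁻¹ = [[2, 3], [1, 1]], and T = P·diag(-3, 1)·P⁻¹.
Then T⁸ = P·diag(6561, 1)·P⁻¹ = [[-6561, 3], [6561, -2]] · [[2, 3], [1, 1]] = [[-13119, -19680], [13120, 19681]].

[[-13119, -19680], [13120, 19681]]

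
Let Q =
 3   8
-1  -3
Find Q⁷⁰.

Q² = I (check: tr Q = 0 and det Q = -1), so Q⁷⁰ = I since 70 is even.

[[1, 0], [0, 1]]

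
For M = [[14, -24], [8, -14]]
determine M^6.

[[64, 0], [0, 64]]

tr M = 0 and det M = -4, so the characteristic polynomial is λ² − (0)λ + (-4) with roots 2 and -2.
Eigenvectors give P = [[-2, 3], [-1, 2]] with P⁻¹ = [[-2, 3], [-1, 2]], and M = P·diag(2, -2)·P⁻¹.
Then M^6 = P·diag(64, 64)·P⁻¹ = [[-128, 192], [-64, 128]] · [[-2, 3], [-1, 2]] = [[64, 0], [0, 64]].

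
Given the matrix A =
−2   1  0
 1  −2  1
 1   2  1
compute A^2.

[[5, −4, 1], [−3, 7, −1], [1, −1, 3]]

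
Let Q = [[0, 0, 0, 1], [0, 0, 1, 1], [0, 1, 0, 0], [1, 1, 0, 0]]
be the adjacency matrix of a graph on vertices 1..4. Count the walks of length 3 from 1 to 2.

The number of length-3 walks from vertex 1 to vertex 2 is entry (1,2) of Q^3, where Q is the adjacency matrix.
Q^2 = [[1, 1, 0, 0], [1, 2, 0, 0], [0, 0, 1, 1], [0, 0, 1, 2]]
Q^3 = [[0, 0, 1, 2], [0, 0, 2, 3], [1, 2, 0, 0], [2, 3, 0, 0]]

0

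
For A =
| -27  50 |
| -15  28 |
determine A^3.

[[-183, 350], [-105, 202]]

tr A = 1 and det A = -6, so the characteristic polynomial is λ² − (1)λ + (-6) with roots 3 and -2.
Eigenvectors give P = [[-5, 2], [-3, 1]] with P⁻¹ = [[1, -2], [3, -5]], and A = P·diag(3, -2)·P⁻¹.
Then A^3 = P·diag(27, -8)·P⁻¹ = [[-135, -16], [-81, -8]] · [[1, -2], [3, -5]] = [[-183, 350], [-105, 202]].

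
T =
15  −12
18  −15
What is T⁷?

[[10935, −8748], [13122, −10935]]

tr T = 0 and det T = −9, so the characteristic polynomial is λ² − (0)λ + (−9) with roots −3 and 3.
Eigenvectors give P = [[−2, 1], [−3, 1]] with P⁻¹ = [[1, −1], [3, −2]], and T = P·diag(−3, 3)·P⁻¹.
Then T⁷ = P·diag(−2187, 2187)·P⁻¹ = [[4374, 2187], [6561, 2187]] · [[1, −1], [3, −2]] = [[10935, −8748], [13122, −10935]].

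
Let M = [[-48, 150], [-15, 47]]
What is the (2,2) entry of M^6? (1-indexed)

-5921

tr M = -1 and det M = -6, so the characteristic polynomial is λ² − (-1)λ + (-6) with roots -3 and 2.
Eigenvectors give P = [[10, 3], [3, 1]] with P⁻¹ = [[1, -3], [-3, 10]], and M = P·diag(-3, 2)·P⁻¹.
Then M^6 = P·diag(729, 64)·P⁻¹ = [[7290, 192], [2187, 64]] · [[1, -3], [-3, 10]] = [[6714, -19950], [1995, -5921]].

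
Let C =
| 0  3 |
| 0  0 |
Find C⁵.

C is strictly triangular, hence nilpotent: C² = 0, so C⁵ = 0.

[[0, 0], [0, 0]]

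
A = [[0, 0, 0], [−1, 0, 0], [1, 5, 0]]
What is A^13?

A is strictly triangular, hence nilpotent: A^3 = 0, so A^13 = 0.

[[0, 0, 0], [0, 0, 0], [0, 0, 0]]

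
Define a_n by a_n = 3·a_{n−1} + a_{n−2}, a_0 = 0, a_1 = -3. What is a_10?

-128511

With companion matrix T = [[3, 1], [1, 0]], [a_n, a_{n−1}]ᵀ = T·[a_{n−1}, a_{n−2}]ᵀ, so [a_10, a_9]ᵀ = T^9·[a_1, a_0]ᵀ.
T^9 = [[42837, 12970], [12970, 3927]], giving [a_10, a_9]ᵀ = [[-128511], [-38910]].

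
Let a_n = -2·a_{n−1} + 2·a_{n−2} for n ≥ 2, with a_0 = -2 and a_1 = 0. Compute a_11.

With companion matrix T = [[-2, 2], [1, 0]], [a_n, a_{n−1}]ᵀ = T·[a_{n−1}, a_{n−2}]ᵀ, so [a_11, a_10]ᵀ = T¹⁰·[a_1, a_0]ᵀ.
T¹⁰ = [[18272, -13376], [-6688, 4896]], giving [a_11, a_10]ᵀ = [[26752], [-9792]].

26752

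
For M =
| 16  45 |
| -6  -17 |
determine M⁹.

tr M = -1 and det M = -2, so the characteristic polynomial is λ² − (-1)λ + (-2) with roots -2 and 1.
Eigenvectors give P = [[5, 3], [-2, -1]] with P⁻¹ = [[-1, -3], [2, 5]], and M = P·diag(-2, 1)·P⁻¹.
Then M⁹ = P·diag(-512, 1)·P⁻¹ = [[-2560, 3], [1024, -1]] · [[-1, -3], [2, 5]] = [[2566, 7695], [-1026, -3077]].

[[2566, 7695], [-1026, -3077]]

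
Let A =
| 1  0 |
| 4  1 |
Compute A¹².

A = I + N where N = [[0, 0], [4, 0]] is strictly lower-triangular, so N² = 0.
(I + N)¹² = I + 12·N = [[1, 0], [48, 1]].

[[1, 0], [48, 1]]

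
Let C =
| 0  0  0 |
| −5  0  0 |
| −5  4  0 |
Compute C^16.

[[0, 0, 0], [0, 0, 0], [0, 0, 0]]

C is strictly triangular, hence nilpotent: C^3 = 0, so C^16 = 0.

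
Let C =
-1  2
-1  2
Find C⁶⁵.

C² = C (a projection; rank 1, trace 1), so C⁶⁵ = C.

[[-1, 2], [-1, 2]]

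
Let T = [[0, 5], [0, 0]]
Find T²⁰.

T is strictly triangular, hence nilpotent: T² = 0, so T²⁰ = 0.

[[0, 0], [0, 0]]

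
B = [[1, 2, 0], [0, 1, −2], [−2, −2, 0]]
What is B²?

[[1, 4, −4], [4, 5, −2], [−2, −6, 4]]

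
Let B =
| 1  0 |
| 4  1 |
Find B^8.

B = I + N where N = [[0, 0], [4, 0]] is strictly lower-triangular, so N^2 = 0.
(I + N)^8 = I + 8·N = [[1, 0], [32, 1]].

[[1, 0], [32, 1]]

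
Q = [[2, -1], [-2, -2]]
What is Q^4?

[[36, 0], [0, 36]]

Q^2 = [[6, 0], [0, 6]]
Q^3 = [[12, -6], [-12, -12]]
Q^4 = [[36, 0], [0, 36]]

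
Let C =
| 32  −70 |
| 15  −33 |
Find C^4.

tr C = −1 and det C = −6, so the characteristic polynomial is λ² − (−1)λ + (−6) with roots −3 and 2.
Eigenvectors give P = [[−2, 7], [−1, 3]] with P⁻¹ = [[3, −7], [1, −2]], and C = P·diag(−3, 2)·P⁻¹.
Then C^4 = P·diag(81, 16)·P⁻¹ = [[−162, 112], [−81, 48]] · [[3, −7], [1, −2]] = [[−374, 910], [−195, 471]].

[[−374, 910], [−195, 471]]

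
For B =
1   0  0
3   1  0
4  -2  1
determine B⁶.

B = I + N where N = [[0, 0, 0], [3, 0, 0], [4, -2, 0]] is strictly lower-triangular, so N³ = 0.
(I + N)⁶ = I + 6·N + 15·N² = [[1, 0, 0], [18, 1, 0], [-66, -12, 1]].

[[1, 0, 0], [18, 1, 0], [-66, -12, 1]]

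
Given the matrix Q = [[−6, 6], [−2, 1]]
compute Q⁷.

tr Q = −5 and det Q = 6, so the characteristic polynomial is λ² − (−5)λ + (6) with roots −3 and −2.
Eigenvectors give P = [[2, −3], [1, −2]] with P⁻¹ = [[2, −3], [1, −2]], and Q = P·diag(−3, −2)·P⁻¹.
Then Q⁷ = P·diag(−2187, −128)·P⁻¹ = [[−4374, 384], [−2187, 256]] · [[2, −3], [1, −2]] = [[−8364, 12354], [−4118, 6049]].

[[−8364, 12354], [−4118, 6049]]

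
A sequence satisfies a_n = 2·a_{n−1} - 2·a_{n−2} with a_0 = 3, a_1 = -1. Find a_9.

With companion matrix T = [[2, -2], [1, 0]], [a_n, a_{n−1}]ᵀ = T·[a_{n−1}, a_{n−2}]ᵀ, so [a_9, a_8]ᵀ = T⁸·[a_1, a_0]ᵀ.
T⁸ = [[16, 0], [0, 16]], giving [a_9, a_8]ᵀ = [[-16], [48]].

-16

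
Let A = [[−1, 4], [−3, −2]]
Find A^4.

A^2 = [[−11, −12], [9, −8]]
A^3 = [[47, −20], [15, 52]]
A^4 = [[13, 228], [−171, −44]]

[[13, 228], [−171, −44]]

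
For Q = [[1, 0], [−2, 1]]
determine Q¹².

[[1, 0], [−24, 1]]

Q = I + N where N = [[0, 0], [−2, 0]] is strictly lower-triangular, so N² = 0.
(I + N)¹² = I + 12·N = [[1, 0], [−24, 1]].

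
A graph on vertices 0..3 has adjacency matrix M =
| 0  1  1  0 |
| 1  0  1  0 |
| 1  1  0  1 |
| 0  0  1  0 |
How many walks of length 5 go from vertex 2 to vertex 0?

17

The number of length-5 walks from vertex 2 to vertex 0 is entry (2,0) of M⁵, where M is the adjacency matrix.
M² = [[2, 1, 1, 1], [1, 2, 1, 1], [1, 1, 3, 0], [1, 1, 0, 1]]
M³ = [[2, 3, 4, 1], [3, 2, 4, 1], [4, 4, 2, 3], [1, 1, 3, 0]]
M⁴ = [[7, 6, 6, 4], [6, 7, 6, 4], [6, 6, 11, 2], [4, 4, 2, 3]]
M⁵ = [[12, 13, 17, 6], [13, 12, 17, 6], [17, 17, 14, 11], [6, 6, 11, 2]]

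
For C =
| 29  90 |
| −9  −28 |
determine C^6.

[[631, 1890], [−189, −566]]

tr C = 1 and det C = −2, so the characteristic polynomial is λ² − (1)λ + (−2) with roots 2 and −1.
Eigenvectors give P = [[−10, −3], [3, 1]] with P⁻¹ = [[−1, −3], [3, 10]], and C = P·diag(2, −1)·P⁻¹.
Then C^6 = P·diag(64, 1)·P⁻¹ = [[−640, −3], [192, 1]] · [[−1, −3], [3, 10]] = [[631, 1890], [−189, −566]].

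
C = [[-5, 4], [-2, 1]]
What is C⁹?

[[-39365, 39364], [-19682, 19681]]

tr C = -4 and det C = 3, so the characteristic polynomial is λ² − (-4)λ + (3) with roots -3 and -1.
Eigenvectors give P = [[2, 1], [1, 1]] with P⁻¹ = [[1, -1], [-1, 2]], and C = P·diag(-3, -1)·P⁻¹.
Then C⁹ = P·diag(-19683, -1)·P⁻¹ = [[-39366, -1], [-19683, -1]] · [[1, -1], [-1, 2]] = [[-39365, 39364], [-19682, 19681]].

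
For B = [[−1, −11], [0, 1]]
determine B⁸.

B² = I (check: tr B = 0 and det B = −1), so B⁸ = I since 8 is even.

[[1, 0], [0, 1]]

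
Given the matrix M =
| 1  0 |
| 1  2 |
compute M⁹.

tr M = 3 and det M = 2, so the characteristic polynomial is λ² − (3)λ + (2) with roots 2 and 1.
Eigenvectors give P = [[0, -1], [1, 1]] with P⁻¹ = [[1, 1], [-1, 0]], and M = P·diag(2, 1)·P⁻¹.
Then M⁹ = P·diag(512, 1)·P⁻¹ = [[0, -1], [512, 1]] · [[1, 1], [-1, 0]] = [[1, 0], [511, 512]].

[[1, 0], [511, 512]]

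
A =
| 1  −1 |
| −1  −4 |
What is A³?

A² = [[2, 3], [3, 17]]
A³ = [[−1, −14], [−14, −71]]

[[−1, −14], [−14, −71]]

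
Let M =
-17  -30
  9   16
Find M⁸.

tr M = -1 and det M = -2, so the characteristic polynomial is λ² − (-1)λ + (-2) with roots -2 and 1.
Eigenvectors give P = [[-2, 5], [1, -3]] with P⁻¹ = [[-3, -5], [-1, -2]], and M = P·diag(-2, 1)·P⁻¹.
Then M⁸ = P·diag(256, 1)·P⁻¹ = [[-512, 5], [256, -3]] · [[-3, -5], [-1, -2]] = [[1531, 2550], [-765, -1274]].

[[1531, 2550], [-765, -1274]]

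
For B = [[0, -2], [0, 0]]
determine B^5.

[[0, 0], [0, 0]]

B is strictly triangular, hence nilpotent: B^2 = 0, so B^5 = 0.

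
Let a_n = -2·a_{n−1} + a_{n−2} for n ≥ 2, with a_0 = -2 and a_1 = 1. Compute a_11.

With companion matrix T = [[-2, 1], [1, 0]], [a_n, a_{n−1}]ᵀ = T·[a_{n−1}, a_{n−2}]ᵀ, so [a_11, a_10]ᵀ = T¹⁰·[a_1, a_0]ᵀ.
T¹⁰ = [[5741, -2378], [-2378, 985]], giving [a_11, a_10]ᵀ = [[10497], [-4348]].

10497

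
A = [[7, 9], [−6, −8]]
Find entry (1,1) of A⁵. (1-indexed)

67

tr A = −1 and det A = −2, so the characteristic polynomial is λ² − (−1)λ + (−2) with roots 1 and −2.
Eigenvectors give P = [[3, 1], [−2, −1]] with P⁻¹ = [[1, 1], [−2, −3]], and A = P·diag(1, −2)·P⁻¹.
Then A⁵ = P·diag(1, −32)·P⁻¹ = [[3, −32], [−2, 32]] · [[1, 1], [−2, −3]] = [[67, 99], [−66, −98]].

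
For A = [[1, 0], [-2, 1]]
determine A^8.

[[1, 0], [-16, 1]]

A = I + N where N = [[0, 0], [-2, 0]] is strictly lower-triangular, so N^2 = 0.
(I + N)^8 = I + 8·N = [[1, 0], [-16, 1]].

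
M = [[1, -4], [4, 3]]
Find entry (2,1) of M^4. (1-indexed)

M^2 = [[-15, -16], [16, -7]]
M^3 = [[-79, 12], [-12, -85]]
M^4 = [[-31, 352], [-352, -207]]

-352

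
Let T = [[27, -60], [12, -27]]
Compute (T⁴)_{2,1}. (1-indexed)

tr T = 0 and det T = -9, so the characteristic polynomial is λ² − (0)λ + (-9) with roots 3 and -3.
Eigenvectors give P = [[5, 2], [2, 1]] with P⁻¹ = [[1, -2], [-2, 5]], and T = P·diag(3, -3)·P⁻¹.
Then T⁴ = P·diag(81, 81)·P⁻¹ = [[405, 162], [162, 81]] · [[1, -2], [-2, 5]] = [[81, 0], [0, 81]].

0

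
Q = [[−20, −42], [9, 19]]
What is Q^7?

[[−902, −1806], [387, 775]]

tr Q = −1 and det Q = −2, so the characteristic polynomial is λ² − (−1)λ + (−2) with roots −2 and 1.
Eigenvectors give P = [[7, −2], [−3, 1]] with P⁻¹ = [[1, 2], [3, 7]], and Q = P·diag(−2, 1)·P⁻¹.
Then Q^7 = P·diag(−128, 1)·P⁻¹ = [[−896, −2], [384, 1]] · [[1, 2], [3, 7]] = [[−902, −1806], [387, 775]].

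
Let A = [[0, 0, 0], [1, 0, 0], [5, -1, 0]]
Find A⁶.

A is strictly triangular, hence nilpotent: A³ = 0, so A⁶ = 0.

[[0, 0, 0], [0, 0, 0], [0, 0, 0]]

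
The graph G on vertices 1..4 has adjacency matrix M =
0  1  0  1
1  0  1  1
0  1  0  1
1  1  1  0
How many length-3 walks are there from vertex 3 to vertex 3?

2

The number of length-3 walks from vertex 3 to vertex 3 is entry (3,3) of M^3, where M is the adjacency matrix.
M^2 = [[2, 1, 2, 1], [1, 3, 1, 2], [2, 1, 2, 1], [1, 2, 1, 3]]
M^3 = [[2, 5, 2, 5], [5, 4, 5, 5], [2, 5, 2, 5], [5, 5, 5, 4]]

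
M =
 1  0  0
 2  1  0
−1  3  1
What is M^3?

M = I + N where N = [[0, 0, 0], [2, 0, 0], [−1, 3, 0]] is strictly lower-triangular, so N^3 = 0.
(I + N)^3 = I + 3·N + 3·N^2 = [[1, 0, 0], [6, 1, 0], [15, 9, 1]].

[[1, 0, 0], [6, 1, 0], [15, 9, 1]]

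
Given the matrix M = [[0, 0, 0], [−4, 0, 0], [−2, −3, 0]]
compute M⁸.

M is strictly triangular, hence nilpotent: M³ = 0, so M⁸ = 0.

[[0, 0, 0], [0, 0, 0], [0, 0, 0]]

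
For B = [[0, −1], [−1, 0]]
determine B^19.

[[0, −1], [−1, 0]]

B² = I (check: tr B = 0 and det B = −1), so B^19 = B since 19 is odd.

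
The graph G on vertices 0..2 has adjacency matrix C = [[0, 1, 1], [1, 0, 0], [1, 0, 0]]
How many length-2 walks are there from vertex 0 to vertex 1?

0

The number of length-2 walks from vertex 0 to vertex 1 is entry (0,1) of C^2, where C is the adjacency matrix.
C^2 = [[2, 0, 0], [0, 1, 1], [0, 1, 1]]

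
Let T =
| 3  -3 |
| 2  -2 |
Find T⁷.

[[3, -3], [2, -2]]

T² = T (a projection; rank 1, trace 1), so T⁷ = T.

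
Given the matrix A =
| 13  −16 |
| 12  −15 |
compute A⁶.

tr A = −2 and det A = −3, so the characteristic polynomial is λ² − (−2)λ + (−3) with roots −3 and 1.
Eigenvectors give P = [[1, 4], [1, 3]] with P⁻¹ = [[−3, 4], [1, −1]], and A = P·diag(−3, 1)·P⁻¹.
Then A⁶ = P·diag(729, 1)·P⁻¹ = [[729, 4], [729, 3]] · [[−3, 4], [1, −1]] = [[−2183, 2912], [−2184, 2913]].

[[−2183, 2912], [−2184, 2913]]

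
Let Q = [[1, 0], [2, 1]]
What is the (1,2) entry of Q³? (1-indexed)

Q = I + N where N = [[0, 0], [2, 0]] is strictly lower-triangular, so N² = 0.
(I + N)³ = I + 3·N = [[1, 0], [6, 1]].

0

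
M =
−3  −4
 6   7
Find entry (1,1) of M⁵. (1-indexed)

tr M = 4 and det M = 3, so the characteristic polynomial is λ² − (4)λ + (3) with roots 1 and 3.
Eigenvectors give P = [[−1, −2], [1, 3]] with P⁻¹ = [[−3, −2], [1, 1]], and M = P·diag(1, 3)·P⁻¹.
Then M⁵ = P·diag(1, 243)·P⁻¹ = [[−1, −486], [1, 729]] · [[−3, −2], [1, 1]] = [[−483, −484], [726, 727]].

−483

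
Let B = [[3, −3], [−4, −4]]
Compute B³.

[[51, −75], [−100, −124]]

B² = [[21, 3], [4, 28]]
B³ = [[51, −75], [−100, −124]]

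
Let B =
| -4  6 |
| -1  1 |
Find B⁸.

[[766, -1530], [255, -509]]

tr B = -3 and det B = 2, so the characteristic polynomial is λ² − (-3)λ + (2) with roots -2 and -1.
Eigenvectors give P = [[3, -2], [1, -1]] with P⁻¹ = [[1, -2], [1, -3]], and B = P·diag(-2, -1)·P⁻¹.
Then B⁸ = P·diag(256, 1)·P⁻¹ = [[768, -2], [256, -1]] · [[1, -2], [1, -3]] = [[766, -1530], [255, -509]].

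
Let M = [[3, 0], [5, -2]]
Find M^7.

[[2187, 0], [2315, -128]]

tr M = 1 and det M = -6, so the characteristic polynomial is λ² − (1)λ + (-6) with roots 3 and -2.
Eigenvectors give P = [[1, 0], [1, -1]] with P⁻¹ = [[1, 0], [1, -1]], and M = P·diag(3, -2)·P⁻¹.
Then M^7 = P·diag(2187, -128)·P⁻¹ = [[2187, 0], [2187, 128]] · [[1, 0], [1, -1]] = [[2187, 0], [2315, -128]].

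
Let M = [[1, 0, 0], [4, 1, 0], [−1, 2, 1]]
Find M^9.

[[1, 0, 0], [36, 1, 0], [279, 18, 1]]

M = I + N where N = [[0, 0, 0], [4, 0, 0], [−1, 2, 0]] is strictly lower-triangular, so N^3 = 0.
(I + N)^9 = I + 9·N + 36·N^2 = [[1, 0, 0], [36, 1, 0], [279, 18, 1]].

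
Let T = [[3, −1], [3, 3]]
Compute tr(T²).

12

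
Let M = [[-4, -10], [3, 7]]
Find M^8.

tr M = 3 and det M = 2, so the characteristic polynomial is λ² − (3)λ + (2) with roots 2 and 1.
Eigenvectors give P = [[-5, -2], [3, 1]] with P⁻¹ = [[1, 2], [-3, -5]], and M = P·diag(2, 1)·P⁻¹.
Then M^8 = P·diag(256, 1)·P⁻¹ = [[-1280, -2], [768, 1]] · [[1, 2], [-3, -5]] = [[-1274, -2550], [765, 1531]].

[[-1274, -2550], [765, 1531]]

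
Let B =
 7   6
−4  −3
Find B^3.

tr B = 4 and det B = 3, so the characteristic polynomial is λ² − (4)λ + (3) with roots 1 and 3.
Eigenvectors give P = [[−1, −3], [1, 2]] with P⁻¹ = [[2, 3], [−1, −1]], and B = P·diag(1, 3)·P⁻¹.
Then B^3 = P·diag(1, 27)·P⁻¹ = [[−1, −81], [1, 54]] · [[2, 3], [−1, −1]] = [[79, 78], [−52, −51]].

[[79, 78], [−52, −51]]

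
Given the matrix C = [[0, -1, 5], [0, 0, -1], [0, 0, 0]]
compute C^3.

C is strictly triangular, hence nilpotent: C^3 = 0, so C^3 = 0.

[[0, 0, 0], [0, 0, 0], [0, 0, 0]]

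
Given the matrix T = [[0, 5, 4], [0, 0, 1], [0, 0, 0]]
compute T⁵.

T is strictly triangular, hence nilpotent: T³ = 0, so T⁵ = 0.

[[0, 0, 0], [0, 0, 0], [0, 0, 0]]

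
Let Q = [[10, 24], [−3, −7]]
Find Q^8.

tr Q = 3 and det Q = 2, so the characteristic polynomial is λ² − (3)λ + (2) with roots 2 and 1.
Eigenvectors give P = [[−3, −8], [1, 3]] with P⁻¹ = [[−3, −8], [1, 3]], and Q = P·diag(2, 1)·P⁻¹.
Then Q^8 = P·diag(256, 1)·P⁻¹ = [[−768, −8], [256, 3]] · [[−3, −8], [1, 3]] = [[2296, 6120], [−765, −2039]].

[[2296, 6120], [−765, −2039]]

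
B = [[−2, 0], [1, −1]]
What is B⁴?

tr B = −3 and det B = 2, so the characteristic polynomial is λ² − (−3)λ + (2) with roots −1 and −2.
Eigenvectors give P = [[0, −1], [1, 1]] with P⁻¹ = [[1, 1], [−1, 0]], and B = P·diag(−1, −2)·P⁻¹.
Then B⁴ = P·diag(1, 16)·P⁻¹ = [[0, −16], [1, 16]] · [[1, 1], [−1, 0]] = [[16, 0], [−15, 1]].

[[16, 0], [−15, 1]]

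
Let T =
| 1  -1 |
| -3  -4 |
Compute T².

[[4, 3], [9, 19]]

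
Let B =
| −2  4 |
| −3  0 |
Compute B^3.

B^2 = [[−8, −8], [6, −12]]
B^3 = [[40, −32], [24, 24]]

[[40, −32], [24, 24]]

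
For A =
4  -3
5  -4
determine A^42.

[[1, 0], [0, 1]]

A² = I (check: tr A = 0 and det A = -1), so A^42 = I since 42 is even.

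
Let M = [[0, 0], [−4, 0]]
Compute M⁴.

M is strictly triangular, hence nilpotent: M² = 0, so M⁴ = 0.

[[0, 0], [0, 0]]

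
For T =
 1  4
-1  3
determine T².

[[-3, 16], [-4, 5]]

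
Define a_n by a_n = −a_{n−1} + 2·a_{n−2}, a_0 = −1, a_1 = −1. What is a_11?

−1

With companion matrix M = [[−1, 2], [1, 0]], [a_n, a_{n−1}]ᵀ = M·[a_{n−1}, a_{n−2}]ᵀ, so [a_11, a_10]ᵀ = M¹⁰·[a_1, a_0]ᵀ.
M¹⁰ = [[683, −682], [−341, 342]], giving [a_11, a_10]ᵀ = [[−1], [−1]].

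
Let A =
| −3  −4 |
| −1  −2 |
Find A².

[[13, 20], [5, 8]]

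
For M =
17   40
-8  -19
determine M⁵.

tr M = -2 and det M = -3, so the characteristic polynomial is λ² − (-2)λ + (-3) with roots 1 and -3.
Eigenvectors give P = [[5, -2], [-2, 1]] with P⁻¹ = [[1, 2], [2, 5]], and M = P·diag(1, -3)·P⁻¹.
Then M⁵ = P·diag(1, -243)·P⁻¹ = [[5, 486], [-2, -243]] · [[1, 2], [2, 5]] = [[977, 2440], [-488, -1219]].

[[977, 2440], [-488, -1219]]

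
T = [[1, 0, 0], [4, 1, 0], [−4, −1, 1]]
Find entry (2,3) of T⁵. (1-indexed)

T = I + N where N = [[0, 0, 0], [4, 0, 0], [−4, −1, 0]] is strictly lower-triangular, so N³ = 0.
(I + N)⁵ = I + 5·N + 10·N² = [[1, 0, 0], [20, 1, 0], [−60, −5, 1]].

0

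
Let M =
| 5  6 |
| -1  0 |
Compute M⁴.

tr M = 5 and det M = 6, so the characteristic polynomial is λ² − (5)λ + (6) with roots 3 and 2.
Eigenvectors give P = [[3, 2], [-1, -1]] with P⁻¹ = [[1, 2], [-1, -3]], and M = P·diag(3, 2)·P⁻¹.
Then M⁴ = P·diag(81, 16)·P⁻¹ = [[243, 32], [-81, -16]] · [[1, 2], [-1, -3]] = [[211, 390], [-65, -114]].

[[211, 390], [-65, -114]]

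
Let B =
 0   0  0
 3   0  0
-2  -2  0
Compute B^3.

B is strictly triangular, hence nilpotent: B^3 = 0, so B^3 = 0.

[[0, 0, 0], [0, 0, 0], [0, 0, 0]]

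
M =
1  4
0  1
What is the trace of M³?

M = I + N where N = [[0, 4], [0, 0]] is strictly upper-triangular, so N² = 0.
(I + N)³ = I + 3·N = [[1, 12], [0, 1]].

2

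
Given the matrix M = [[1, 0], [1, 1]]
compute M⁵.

[[1, 0], [5, 1]]

M = I + N where N = [[0, 0], [1, 0]] is strictly lower-triangular, so N² = 0.
(I + N)⁵ = I + 5·N = [[1, 0], [5, 1]].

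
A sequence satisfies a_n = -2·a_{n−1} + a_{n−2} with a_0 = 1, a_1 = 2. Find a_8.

With companion matrix A = [[-2, 1], [1, 0]], [a_n, a_{n−1}]ᵀ = A·[a_{n−1}, a_{n−2}]ᵀ, so [a_8, a_7]ᵀ = A⁷·[a_1, a_0]ᵀ.
A⁷ = [[-408, 169], [169, -70]], giving [a_8, a_7]ᵀ = [[-647], [268]].

-647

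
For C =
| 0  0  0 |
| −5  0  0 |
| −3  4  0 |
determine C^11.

[[0, 0, 0], [0, 0, 0], [0, 0, 0]]

C is strictly triangular, hence nilpotent: C^3 = 0, so C^11 = 0.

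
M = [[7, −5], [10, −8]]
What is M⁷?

tr M = −1 and det M = −6, so the characteristic polynomial is λ² − (−1)λ + (−6) with roots −3 and 2.
Eigenvectors give P = [[1, −1], [2, −1]] with P⁻¹ = [[−1, 1], [−2, 1]], and M = P·diag(−3, 2)·P⁻¹.
Then M⁷ = P·diag(−2187, 128)·P⁻¹ = [[−2187, −128], [−4374, −128]] · [[−1, 1], [−2, 1]] = [[2443, −2315], [4630, −4502]].

[[2443, −2315], [4630, −4502]]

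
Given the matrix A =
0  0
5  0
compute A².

A is strictly triangular, hence nilpotent: A² = 0, so A² = 0.

[[0, 0], [0, 0]]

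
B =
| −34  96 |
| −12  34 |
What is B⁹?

tr B = 0 and det B = −4, so the characteristic polynomial is λ² − (0)λ + (−4) with roots −2 and 2.
Eigenvectors give P = [[3, −8], [1, −3]] with P⁻¹ = [[3, −8], [1, −3]], and B = P·diag(−2, 2)·P⁻¹.
Then B⁹ = P·diag(−512, 512)·P⁻¹ = [[−1536, −4096], [−512, −1536]] · [[3, −8], [1, −3]] = [[−8704, 24576], [−3072, 8704]].

[[−8704, 24576], [−3072, 8704]]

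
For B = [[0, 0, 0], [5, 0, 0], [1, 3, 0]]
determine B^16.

[[0, 0, 0], [0, 0, 0], [0, 0, 0]]

B is strictly triangular, hence nilpotent: B^3 = 0, so B^16 = 0.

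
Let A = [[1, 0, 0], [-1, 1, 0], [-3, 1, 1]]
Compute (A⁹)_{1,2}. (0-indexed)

A = I + N where N = [[0, 0, 0], [-1, 0, 0], [-3, 1, 0]] is strictly lower-triangular, so N³ = 0.
(I + N)⁹ = I + 9·N + 36·N² = [[1, 0, 0], [-9, 1, 0], [-63, 9, 1]].

0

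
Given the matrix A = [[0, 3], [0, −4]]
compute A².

[[0, −12], [0, 16]]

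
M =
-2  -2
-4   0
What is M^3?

[[-40, -24], [-48, -16]]

M^2 = [[12, 4], [8, 8]]
M^3 = [[-40, -24], [-48, -16]]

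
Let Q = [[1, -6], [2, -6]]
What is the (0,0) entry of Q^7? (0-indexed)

tr Q = -5 and det Q = 6, so the characteristic polynomial is λ² − (-5)λ + (6) with roots -2 and -3.
Eigenvectors give P = [[2, -3], [1, -2]] with P⁻¹ = [[2, -3], [1, -2]], and Q = P·diag(-2, -3)·P⁻¹.
Then Q^7 = P·diag(-128, -2187)·P⁻¹ = [[-256, 6561], [-128, 4374]] · [[2, -3], [1, -2]] = [[6049, -12354], [4118, -8364]].

6049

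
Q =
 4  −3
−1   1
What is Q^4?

[[436, −345], [−115, 91]]

Q^2 = [[19, −15], [−5, 4]]
Q^3 = [[91, −72], [−24, 19]]
Q^4 = [[436, −345], [−115, 91]]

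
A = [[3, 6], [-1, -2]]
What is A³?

[[3, 6], [-1, -2]]

A² = A (a projection; rank 1, trace 1), so A³ = A.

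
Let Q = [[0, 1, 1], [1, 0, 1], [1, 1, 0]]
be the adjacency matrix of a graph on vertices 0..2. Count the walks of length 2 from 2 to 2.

2

The number of length-2 walks from vertex 2 to vertex 2 is entry (2,2) of Q^2, where Q is the adjacency matrix.
Q^2 = [[2, 1, 1], [1, 2, 1], [1, 1, 2]]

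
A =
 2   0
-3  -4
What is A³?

[[8, 0], [-36, -64]]

A² = [[4, 0], [6, 16]]
A³ = [[8, 0], [-36, -64]]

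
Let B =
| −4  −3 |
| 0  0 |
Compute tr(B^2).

16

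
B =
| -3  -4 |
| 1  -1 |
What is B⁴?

[[-39, 32], [-8, -55]]

B² = [[5, 16], [-4, -3]]
B³ = [[1, -36], [9, 19]]
B⁴ = [[-39, 32], [-8, -55]]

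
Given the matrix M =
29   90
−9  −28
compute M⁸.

[[2551, 7650], [−765, −2294]]

tr M = 1 and det M = −2, so the characteristic polynomial is λ² − (1)λ + (−2) with roots 2 and −1.
Eigenvectors give P = [[10, −3], [−3, 1]] with P⁻¹ = [[1, 3], [3, 10]], and M = P·diag(2, −1)·P⁻¹.
Then M⁸ = P·diag(256, 1)·P⁻¹ = [[2560, −3], [−768, 1]] · [[1, 3], [3, 10]] = [[2551, 7650], [−765, −2294]].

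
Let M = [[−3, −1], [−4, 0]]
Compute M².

[[13, 3], [12, 4]]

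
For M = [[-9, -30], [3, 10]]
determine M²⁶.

[[-9, -30], [3, 10]]

M² = M (a projection; rank 1, trace 1), so M²⁶ = M.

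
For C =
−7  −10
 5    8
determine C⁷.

tr C = 1 and det C = −6, so the characteristic polynomial is λ² − (1)λ + (−6) with roots −2 and 3.
Eigenvectors give P = [[−2, −1], [1, 1]] with P⁻¹ = [[−1, −1], [1, 2]], and C = P·diag(−2, 3)·P⁻¹.
Then C⁷ = P·diag(−128, 2187)·P⁻¹ = [[256, −2187], [−128, 2187]] · [[−1, −1], [1, 2]] = [[−2443, −4630], [2315, 4502]].

[[−2443, −4630], [2315, 4502]]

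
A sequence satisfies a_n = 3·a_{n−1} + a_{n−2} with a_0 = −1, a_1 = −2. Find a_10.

With companion matrix A = [[3, 1], [1, 0]], [a_n, a_{n−1}]ᵀ = A·[a_{n−1}, a_{n−2}]ᵀ, so [a_10, a_9]ᵀ = A⁹·[a_1, a_0]ᵀ.
A⁹ = [[42837, 12970], [12970, 3927]], giving [a_10, a_9]ᵀ = [[−98644], [−29867]].

−98644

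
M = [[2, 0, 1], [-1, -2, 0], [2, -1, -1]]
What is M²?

[[6, -1, 1], [0, 4, -1], [3, 3, 3]]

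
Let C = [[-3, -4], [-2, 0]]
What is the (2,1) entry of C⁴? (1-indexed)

C² = [[17, 12], [6, 8]]
C³ = [[-75, -68], [-34, -24]]
C⁴ = [[361, 300], [150, 136]]

150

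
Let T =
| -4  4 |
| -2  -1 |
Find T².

[[8, -20], [10, -7]]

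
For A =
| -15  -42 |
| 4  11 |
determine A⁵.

[[-1695, -5082], [484, 1451]]

tr A = -4 and det A = 3, so the characteristic polynomial is λ² − (-4)λ + (3) with roots -1 and -3.
Eigenvectors give P = [[-3, 7], [1, -2]] with P⁻¹ = [[2, 7], [1, 3]], and A = P·diag(-1, -3)·P⁻¹.
Then A⁵ = P·diag(-1, -243)·P⁻¹ = [[3, -1701], [-1, 486]] · [[2, 7], [1, 3]] = [[-1695, -5082], [484, 1451]].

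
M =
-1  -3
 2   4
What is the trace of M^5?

33

tr M = 3 and det M = 2, so the characteristic polynomial is λ² − (3)λ + (2) with roots 1 and 2.
Eigenvectors give P = [[3, -1], [-2, 1]] with P⁻¹ = [[1, 1], [2, 3]], and M = P·diag(1, 2)·P⁻¹.
Then M^5 = P·diag(1, 32)·P⁻¹ = [[3, -32], [-2, 32]] · [[1, 1], [2, 3]] = [[-61, -93], [62, 94]].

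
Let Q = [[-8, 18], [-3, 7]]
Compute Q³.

[[-26, 54], [-9, 19]]

tr Q = -1 and det Q = -2, so the characteristic polynomial is λ² − (-1)λ + (-2) with roots 1 and -2.
Eigenvectors give P = [[2, 3], [1, 1]] with P⁻¹ = [[-1, 3], [1, -2]], and Q = P·diag(1, -2)·P⁻¹.
Then Q³ = P·diag(1, -8)·P⁻¹ = [[2, -24], [1, -8]] · [[-1, 3], [1, -2]] = [[-26, 54], [-9, 19]].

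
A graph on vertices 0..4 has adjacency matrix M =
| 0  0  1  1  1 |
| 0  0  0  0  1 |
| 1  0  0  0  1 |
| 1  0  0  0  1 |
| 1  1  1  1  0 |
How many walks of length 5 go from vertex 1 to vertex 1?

4

The number of length-5 walks from vertex 1 to vertex 1 is entry (1,1) of M⁵, where M is the adjacency matrix.
M² = [[3, 1, 1, 1, 2], [1, 1, 1, 1, 0], [1, 1, 2, 2, 1], [1, 1, 2, 2, 1], [2, 0, 1, 1, 4]]
M³ = [[4, 2, 5, 5, 6], [2, 0, 1, 1, 4], [5, 1, 2, 2, 6], [5, 1, 2, 2, 6], [6, 4, 6, 6, 4]]
M⁴ = [[16, 6, 10, 10, 16], [6, 4, 6, 6, 4], [10, 6, 11, 11, 10], [10, 6, 11, 11, 10], [16, 4, 10, 10, 22]]
M⁵ = [[36, 16, 32, 32, 42], [16, 4, 10, 10, 22], [32, 10, 20, 20, 38], [32, 10, 20, 20, 38], [42, 22, 38, 38, 40]]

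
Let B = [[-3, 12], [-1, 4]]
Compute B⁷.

B² = B (a projection; rank 1, trace 1), so B⁷ = B.

[[-3, 12], [-1, 4]]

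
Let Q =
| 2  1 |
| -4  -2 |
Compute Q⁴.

Q² = [[0, 0], [0, 0]]
Q³ = [[0, 0], [0, 0]]
Q⁴ = [[0, 0], [0, 0]]

[[0, 0], [0, 0]]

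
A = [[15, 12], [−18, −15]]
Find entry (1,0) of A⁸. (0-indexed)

0

tr A = 0 and det A = −9, so the characteristic polynomial is λ² − (0)λ + (−9) with roots −3 and 3.
Eigenvectors give P = [[−2, 1], [3, −1]] with P⁻¹ = [[1, 1], [3, 2]], and A = P·diag(−3, 3)·P⁻¹.
Then A⁸ = P·diag(6561, 6561)·P⁻¹ = [[−13122, 6561], [19683, −6561]] · [[1, 1], [3, 2]] = [[6561, 0], [0, 6561]].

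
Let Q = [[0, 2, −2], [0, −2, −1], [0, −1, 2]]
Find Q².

[[0, −2, −6], [0, 5, 0], [0, 0, 5]]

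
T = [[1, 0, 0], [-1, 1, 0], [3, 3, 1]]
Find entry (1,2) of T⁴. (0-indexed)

0

T = I + N where N = [[0, 0, 0], [-1, 0, 0], [3, 3, 0]] is strictly lower-triangular, so N³ = 0.
(I + N)⁴ = I + 4·N + 6·N² = [[1, 0, 0], [-4, 1, 0], [-6, 12, 1]].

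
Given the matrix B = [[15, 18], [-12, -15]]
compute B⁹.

tr B = 0 and det B = -9, so the characteristic polynomial is λ² − (0)λ + (-9) with roots -3 and 3.
Eigenvectors give P = [[-1, 3], [1, -2]] with P⁻¹ = [[2, 3], [1, 1]], and B = P·diag(-3, 3)·P⁻¹.
Then B⁹ = P·diag(-19683, 19683)·P⁻¹ = [[19683, 59049], [-19683, -39366]] · [[2, 3], [1, 1]] = [[98415, 118098], [-78732, -98415]].

[[98415, 118098], [-78732, -98415]]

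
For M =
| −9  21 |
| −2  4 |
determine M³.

tr M = −5 and det M = 6, so the characteristic polynomial is λ² − (−5)λ + (6) with roots −3 and −2.
Eigenvectors give P = [[−7, 3], [−2, 1]] with P⁻¹ = [[−1, 3], [−2, 7]], and M = P·diag(−3, −2)·P⁻¹.
Then M³ = P·diag(−27, −8)·P⁻¹ = [[189, −24], [54, −8]] · [[−1, 3], [−2, 7]] = [[−141, 399], [−38, 106]].

[[−141, 399], [−38, 106]]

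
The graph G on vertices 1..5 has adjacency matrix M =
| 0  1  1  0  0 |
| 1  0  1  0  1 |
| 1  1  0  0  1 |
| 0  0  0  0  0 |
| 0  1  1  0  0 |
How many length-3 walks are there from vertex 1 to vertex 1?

The number of length-3 walks from vertex 1 to vertex 1 is entry (1,1) of M³, where M is the adjacency matrix.
M² = [[2, 1, 1, 0, 2], [1, 3, 2, 0, 1], [1, 2, 3, 0, 1], [0, 0, 0, 0, 0], [2, 1, 1, 0, 2]]
M³ = [[2, 5, 5, 0, 2], [5, 4, 5, 0, 5], [5, 5, 4, 0, 5], [0, 0, 0, 0, 0], [2, 5, 5, 0, 2]]

2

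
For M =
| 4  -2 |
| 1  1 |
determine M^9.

tr M = 5 and det M = 6, so the characteristic polynomial is λ² − (5)λ + (6) with roots 2 and 3.
Eigenvectors give P = [[-1, -2], [-1, -1]] with P⁻¹ = [[1, -2], [-1, 1]], and M = P·diag(2, 3)·P⁻¹.
Then M^9 = P·diag(512, 19683)·P⁻¹ = [[-512, -39366], [-512, -19683]] · [[1, -2], [-1, 1]] = [[38854, -38342], [19171, -18659]].

[[38854, -38342], [19171, -18659]]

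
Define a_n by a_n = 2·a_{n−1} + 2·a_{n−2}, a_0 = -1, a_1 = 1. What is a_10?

With companion matrix A = [[2, 2], [1, 0]], [a_n, a_{n−1}]ᵀ = A·[a_{n−1}, a_{n−2}]ᵀ, so [a_10, a_9]ᵀ = A^9·[a_1, a_0]ᵀ.
A^9 = [[6688, 4896], [2448, 1792]], giving [a_10, a_9]ᵀ = [[1792], [656]].

1792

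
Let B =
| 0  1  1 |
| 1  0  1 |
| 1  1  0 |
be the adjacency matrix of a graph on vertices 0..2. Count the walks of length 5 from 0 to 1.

11

The number of length-5 walks from vertex 0 to vertex 1 is entry (0,1) of B^5, where B is the adjacency matrix.
B^2 = [[2, 1, 1], [1, 2, 1], [1, 1, 2]]
B^3 = [[2, 3, 3], [3, 2, 3], [3, 3, 2]]
B^4 = [[6, 5, 5], [5, 6, 5], [5, 5, 6]]
B^5 = [[10, 11, 11], [11, 10, 11], [11, 11, 10]]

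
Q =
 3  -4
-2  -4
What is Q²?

[[17, 4], [2, 24]]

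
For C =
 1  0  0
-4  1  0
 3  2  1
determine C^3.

[[1, 0, 0], [-12, 1, 0], [-15, 6, 1]]

C = I + N where N = [[0, 0, 0], [-4, 0, 0], [3, 2, 0]] is strictly lower-triangular, so N^3 = 0.
(I + N)^3 = I + 3·N + 3·N^2 = [[1, 0, 0], [-12, 1, 0], [-15, 6, 1]].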